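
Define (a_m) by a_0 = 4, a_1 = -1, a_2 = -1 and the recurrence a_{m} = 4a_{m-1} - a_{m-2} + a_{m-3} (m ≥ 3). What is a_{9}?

2927

The ordinary generating function has denominator 1 - 4y + y^2 - y^3.
Iterating the recurrence: a_0,…,a_{9} = 4, -1, -1, 1, 4, 14, 53, 202, 769, 2927.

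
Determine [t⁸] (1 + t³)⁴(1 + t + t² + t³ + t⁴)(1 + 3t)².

156

(1 + t³)⁴ has coefficients 1,0,0,4,0,0,6,0,0 for degrees 0…8.
(1 + t + t² + t³ + t⁴) has coefficients 1,1,1,1,1,0,0,0,0 for degrees 0…8.
Finally multiplying by (1 + 3t)², the product of all factors after the first has coefficients 1,7,16,16,16,15,9,0,0 for degrees 0…8.
[t⁸] = 1·0 + 4·15 + 6·16 = 156.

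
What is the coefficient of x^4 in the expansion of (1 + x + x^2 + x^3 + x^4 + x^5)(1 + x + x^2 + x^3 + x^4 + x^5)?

5

(1 + x + x^2 + x^3 + x^4 + x^5) has coefficients 1,1,1,1,1 for degrees 0…4.
(1 + x + x^2 + x^3 + x^4 + x^5) has coefficients 1,1,1,1,1 for degrees 0…4.
[x^4] = 1·1 + 1·1 + 1·1 + 1·1 + 1·1 = 5.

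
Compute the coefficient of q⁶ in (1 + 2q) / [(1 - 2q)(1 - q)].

253

Partial fractions give a closed form: a_n = (4)·2^n + (-3)·1^n.
At n = 6: a_6 = 253.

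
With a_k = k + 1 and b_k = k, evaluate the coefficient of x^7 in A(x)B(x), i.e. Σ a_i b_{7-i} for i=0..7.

84

The convolution is the t^7 coefficient of A(t)B(t).
Σ = 1·7 + 2·6 + 3·5 + 4·4 + 5·3 + 6·2 + 7·1 + 8·0 = 84.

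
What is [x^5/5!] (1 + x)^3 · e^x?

136

The EGF product rule gives c_5 = Σ_{k_1+k_2=5} C(5; k_1,k_2) · ∏ g_i(k_i), where (1+x)^3 gives the falling factorial (3)_k; e^x gives (1)^k.
g_1(k) for k = 0…5: 1, 3, 6, 6, 0, 0.
g_2(k) for k = 0…5: 1, 1, 1, 1, 1, 1.
c_5 = Σ_k C(5,k)·g_1(k)·g_2(5−k) = 1·1·1 + 5·3·1 + 10·6·1 + 10·6·1 = 1 + 15 + 60 + 60 = 136.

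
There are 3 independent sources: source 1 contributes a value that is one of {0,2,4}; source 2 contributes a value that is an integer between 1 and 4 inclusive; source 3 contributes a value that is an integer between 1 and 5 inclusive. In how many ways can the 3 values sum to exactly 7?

The generating function for the choices is (1 + t² + t⁴)·(t + t² + t³ + t⁴)·(t + t² + t³ + t⁴ + t⁵); the count is [t⁷].
(1 + t² + t⁴) has coefficients 1,0,1,0,1 for degrees 0…4.
(t + t² + t³ + t⁴) has coefficients 0,1,1,1,1,0,0,0 for degrees 0…7.
Finally multiplying by (t + t² + t³ + t⁴ + t⁵), the product of all factors after the first has coefficients 0,0,1,2,3,4,4,3 for degrees 0…7.
[t⁷] = 1·3 + 1·4 + 1·2 = 9.

9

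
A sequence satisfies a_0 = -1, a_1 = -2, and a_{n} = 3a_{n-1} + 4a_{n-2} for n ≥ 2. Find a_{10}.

-629146

The ordinary generating function has denominator 1 - 3t - 4t^2.
Iterating the recurrence: a_0,…,a_{10} = -1, -2, -10, -38, -154, -614, -2458, -9830, -39322, -157286, -629146.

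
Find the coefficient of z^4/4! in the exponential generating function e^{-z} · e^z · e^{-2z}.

The EGF product rule gives c_4 = Σ_{k_1+k_2+k_3=4} C(4; k_1,k_2,k_3) · ∏ g_i(k_i), where e^{-z} gives (-1)^k; e^z gives (1)^k; e^{-2z} gives (-2)^k.
g_1(k) for k = 0…4: 1, -1, 1, -1, 1.
g_2(k) for k = 0…4: 1, 1, 1, 1, 1.
g_3(k) for k = 0…4: 1, -2, 4, -8, 16.
First combine the last two factors: h(k) = Σ_j C(k,j)·g_2(j)·g_3(k−j) for k = 0…4: 1, -1, 1, -1, 1.
c_4 = Σ_k C(4,k)·g_1(k)·h(4−k) = 1·1·1 + 4·(-1)·(-1) + 6·1·1 + 4·(-1)·(-1) + 1·1·1 = 1 + 4 + 6 + 4 + 1 = 16.

16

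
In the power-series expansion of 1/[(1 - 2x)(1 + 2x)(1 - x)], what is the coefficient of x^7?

85

Partial fractions give a closed form: a_n = (1)·2^n + (1/3)·(-2)^n + (-1/3)·1^n.
At n = 7: a_7 = 85.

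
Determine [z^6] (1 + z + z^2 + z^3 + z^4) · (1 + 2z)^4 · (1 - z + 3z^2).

235

(1 + z + z^2 + z^3 + z^4) has coefficients 1,1,1,1,1 for degrees 0…4.
(1 + 2z)^4 has coefficients 1,8,24,32,16,0,0 for degrees 0…6.
Finally multiplying by (1 - z + 3z^2), the product of all factors after the first has coefficients 1,7,19,32,56,80,48 for degrees 0…6.
[z^6] = 1·48 + 1·80 + 1·56 + 1·32 + 1·19 = 235.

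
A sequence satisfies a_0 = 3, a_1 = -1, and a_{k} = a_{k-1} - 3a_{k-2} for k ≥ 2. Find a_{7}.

-157

The ordinary generating function has denominator 1 - q + 3q^2.
Iterating the recurrence: a_0,…,a_{7} = 3, -1, -10, -7, 23, 44, -25, -157.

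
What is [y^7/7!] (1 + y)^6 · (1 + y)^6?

The EGF product rule gives c_7 = Σ_{k_1+k_2=7} C(7; k_1,k_2) · ∏ g_i(k_i), where (1+y)^6 gives the falling factorial (6)_k; (1+y)^6 gives the falling factorial (6)_k.
g_1(k) for k = 0…7: 1, 6, 30, 120, 360, 720, 720, 0.
g_2(k) for k = 0…7: 1, 6, 30, 120, 360, 720, 720, 0.
c_7 = Σ_k C(7,k)·g_1(k)·g_2(7−k) = 7·6·720 + 21·30·720 + 35·120·360 + 35·360·120 + 21·720·30 + 7·720·6 = 30240 + 453600 + 1512000 + 1512000 + 453600 + 30240 = 3991680.

3991680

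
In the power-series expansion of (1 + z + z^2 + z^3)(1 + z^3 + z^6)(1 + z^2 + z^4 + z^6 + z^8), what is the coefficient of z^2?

2

(1 + z + z^2 + z^3) has coefficients 1,1,1 for degrees 0…2.
(1 + z^3 + z^6) has coefficients 1,0,0 for degrees 0…2.
Finally multiplying by (1 + z^2 + z^4 + z^6 + z^8), the product of all factors after the first has coefficients 1,0,1 for degrees 0…2.
[z^2] = 1·1 + 1·0 + 1·1 = 2.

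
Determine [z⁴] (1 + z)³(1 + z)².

5

(1 + z)³ has coefficients 1,3,3,1 for degrees 0…3.
(1 + z)² has coefficients 1,2,1,0,0 for degrees 0…4.
[z⁴] = 1·0 + 3·0 + 3·1 + 1·2 = 5.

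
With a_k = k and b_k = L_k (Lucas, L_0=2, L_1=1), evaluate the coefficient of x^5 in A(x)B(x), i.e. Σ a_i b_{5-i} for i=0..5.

38

The convolution is the t^5 coefficient of A(t)B(t).
Σ = 0·11 + 1·7 + 2·4 + 3·3 + 4·1 + 5·2 = 38.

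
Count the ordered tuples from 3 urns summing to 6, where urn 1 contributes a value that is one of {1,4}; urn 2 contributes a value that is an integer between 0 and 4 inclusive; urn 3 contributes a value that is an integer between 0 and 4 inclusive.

7

The generating function for the choices is (y + y^4)·(1 + y + y^2 + y^3 + y^4)·(1 + y + y^2 + y^3 + y^4); the count is [y^6].
(y + y^4) has coefficients 0,1,0,0,1 for degrees 0…4.
(1 + y + y^2 + y^3 + y^4) has coefficients 1,1,1,1,1,0,0 for degrees 0…6.
Finally multiplying by (1 + y + y^2 + y^3 + y^4), the product of all factors after the first has coefficients 1,2,3,4,5,4,3 for degrees 0…6.
[y^6] = 1·4 + 1·3 = 7.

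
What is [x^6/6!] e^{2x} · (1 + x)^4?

The EGF product rule gives c_6 = Σ_{k_1+k_2=6} C(6; k_1,k_2) · ∏ g_i(k_i), where e^{2x} gives (2)^k; (1+x)^4 gives the falling factorial (4)_k.
g_1(k) for k = 0…6: 1, 2, 4, 8, 16, 32, 64.
g_2(k) for k = 0…6: 1, 4, 12, 24, 24, 0, 0.
c_6 = Σ_k C(6,k)·g_1(k)·g_2(6−k) = 15·4·24 + 20·8·24 + 15·16·12 + 6·32·4 + 1·64·1 = 1440 + 3840 + 2880 + 768 + 64 = 8992.

8992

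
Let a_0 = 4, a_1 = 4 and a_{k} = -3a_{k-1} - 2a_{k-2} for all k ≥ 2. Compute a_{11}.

16372

The ordinary generating function has denominator 1 + 3x + 2x^2.
Iterating the recurrence: a_0,…,a_{11} = 4, 4, -20, 52, -116, 244, -500, 1012, -2036, 4084, -8180, 16372.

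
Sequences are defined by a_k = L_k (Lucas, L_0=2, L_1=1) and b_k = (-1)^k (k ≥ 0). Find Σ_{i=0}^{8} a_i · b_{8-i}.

Write out a_i and b_{8-i} for i = 0,…,8 and sum the products.
Σ = 2·1 + 1·(-1) + 3·1 + 4·(-1) + 7·1 + 11·(-1) + 18·1 + 29·(-1) + 47·1 = 32.

32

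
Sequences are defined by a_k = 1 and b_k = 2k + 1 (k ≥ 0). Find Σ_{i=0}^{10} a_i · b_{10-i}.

This is [x^10] in the product of the two ordinary generating functions.
Σ = 1·21 + 1·19 + 1·17 + 1·15 + 1·13 + 1·11 + 1·9 + 1·7 + 1·5 + 1·3 + 1·1 = 121.

121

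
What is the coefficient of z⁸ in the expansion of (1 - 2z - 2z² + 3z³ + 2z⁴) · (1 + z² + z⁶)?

-2

(1 - 2z - 2z² + 3z³ + 2z⁴) has coefficients 1,-2,-2,3,2 for degrees 0…4.
(1 + z² + z⁶) has coefficients 1,0,1,0,0,0,1,0,0 for degrees 0…8.
[z⁸] = 1·0 − 2·0 − 2·1 + 3·0 + 2·0 = -2.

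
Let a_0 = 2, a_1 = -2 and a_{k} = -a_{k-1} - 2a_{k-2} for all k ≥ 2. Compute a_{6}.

The ordinary generating function has denominator 1 + x + 2x^2.
Iterating the recurrence: a_0,…,a_{6} = 2, -2, -2, 6, -2, -10, 14.

14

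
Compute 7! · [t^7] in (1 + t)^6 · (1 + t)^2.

40320

The EGF product rule gives c_7 = Σ_{k_1+k_2=7} C(7; k_1,k_2) · ∏ g_i(k_i), where (1+t)^6 gives the falling factorial (6)_k; (1+t)^2 gives the falling factorial (2)_k.
g_1(k) for k = 0…7: 1, 6, 30, 120, 360, 720, 720, 0.
g_2(k) for k = 0…7: 1, 2, 2, 0, 0, 0, 0, 0.
c_7 = Σ_k C(7,k)·g_1(k)·g_2(7−k) = 21·720·2 + 7·720·2 = 30240 + 10080 = 40320.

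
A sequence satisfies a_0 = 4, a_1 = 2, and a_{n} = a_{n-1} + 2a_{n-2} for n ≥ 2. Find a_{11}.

4094

The ordinary generating function has denominator 1 - z - 2z^2.
Iterating the recurrence: a_0,…,a_{11} = 4, 2, 10, 14, 34, 62, 130, 254, 514, 1022, 2050, 4094.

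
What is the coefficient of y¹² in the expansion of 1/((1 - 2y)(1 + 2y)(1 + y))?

Partial fractions give a closed form: a_n = (1/3)·2^n + (1)·(-2)^n + (-1/3)·(-1)^n.
At n = 12: a_12 = 5461.

5461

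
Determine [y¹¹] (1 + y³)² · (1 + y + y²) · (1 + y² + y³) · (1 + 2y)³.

69

(1 + y³)² has coefficients 1,0,0,2,0,0,1 for degrees 0…6.
(1 + y + y²) has coefficients 1,1,1,0,0,0,0,0,0,0,0,0 for degrees 0…11.
Multiplying by (1 + y² + y³) gives running coefficients 1,1,2,2,2,1,0,0,0,0,0,0 for degrees 0…11.
Finally multiplying by (1 + 2y)³, the product of all factors after the first has coefficients 1,7,20,34,46,53,46,28,8,0,0,0 for degrees 0…11.
[y¹¹] = 1·0 + 2·8 + 1·53 = 69.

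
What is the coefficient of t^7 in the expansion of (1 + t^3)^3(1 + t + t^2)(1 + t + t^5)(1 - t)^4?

(1 + t^3)^3 has coefficients 1,0,0,3,0,0,3,0 for degrees 0…7.
(1 + t + t^2) has coefficients 1,1,1,0,0,0,0,0 for degrees 0…7.
Multiplying by (1 + t + t^5) gives running coefficients 1,2,2,1,0,1,1,1 for degrees 0…7.
Finally multiplying by (1 - t)^4, the product of all factors after the first has coefficients 1,-2,0,1,1,1,-5,4 for degrees 0…7.
[t^7] = 1·4 + 3·1 + 3·(-2) = 1.

1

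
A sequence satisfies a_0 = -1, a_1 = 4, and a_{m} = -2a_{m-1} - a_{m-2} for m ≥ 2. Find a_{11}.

The ordinary generating function has denominator 1 + 2y + y^2.
Iterating the recurrence: a_0,…,a_{11} = -1, 4, -7, 10, -13, 16, -19, 22, -25, 28, -31, 34.

34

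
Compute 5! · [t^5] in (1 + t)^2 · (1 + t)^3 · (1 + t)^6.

55440

The EGF product rule gives c_5 = Σ_{k_1+k_2+k_3=5} C(5; k_1,k_2,k_3) · ∏ g_i(k_i), where (1+t)^2 gives the falling factorial (2)_k; (1+t)^3 gives the falling factorial (3)_k; (1+t)^6 gives the falling factorial (6)_k.
g_1(k) for k = 0…5: 1, 2, 2, 0, 0, 0.
g_2(k) for k = 0…5: 1, 3, 6, 6, 0, 0.
g_3(k) for k = 0…5: 1, 6, 30, 120, 360, 720.
First combine the last two factors: h(k) = Σ_j C(k,j)·g_2(j)·g_3(k−j) for k = 0…5: 1, 9, 72, 504, 3024, 15120.
c_5 = Σ_k C(5,k)·g_1(k)·h(5−k) = 1·1·15120 + 5·2·3024 + 10·2·504 = 15120 + 30240 + 10080 = 55440.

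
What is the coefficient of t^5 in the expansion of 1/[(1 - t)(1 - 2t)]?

Partial fractions give a closed form: a_n = (-1)·1^n + (2)·2^n.
At n = 5: a_5 = 63.

63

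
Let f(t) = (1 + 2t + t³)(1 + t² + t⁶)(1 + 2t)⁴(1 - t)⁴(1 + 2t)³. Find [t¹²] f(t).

-768

(1 + 2t + t³) has coefficients 1,2,0,1 for degrees 0…3.
(1 + t² + t⁶) has coefficients 1,0,1,0,0,0,1,0,0,0,0,0,0 for degrees 0…12.
Multiplying by (1 + 2t)⁴ gives running coefficients 1,8,25,40,40,32,17,8,24,32,16,0,0 for degrees 0…12.
Multiplying by (1 - t)⁴ gives running coefficients 1,4,-1,-16,-1,20,-6,12,6,-52,17,40,-8 for degrees 0…12.
Finally multiplying by (1 + 2t)³, the product of all factors after the first has coefficients 1,10,35,34,-77,-186,-26,208,166,80,-127,-434,20 for degrees 0…12.
[t¹²] = 1·20 + 2·(-434) + 1·80 = -768.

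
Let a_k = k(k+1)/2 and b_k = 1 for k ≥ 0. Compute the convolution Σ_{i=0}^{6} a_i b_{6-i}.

This is [x^6] in the product of the two ordinary generating functions.
Σ = 0·1 + 1·1 + 3·1 + 6·1 + 10·1 + 15·1 + 21·1 = 56.

56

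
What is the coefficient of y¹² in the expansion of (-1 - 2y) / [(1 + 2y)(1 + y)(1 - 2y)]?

Partial fractions give a closed form: a_n = (-1/3)·(-1)^n + (-2/3)·2^n.
At n = 12: a_12 = -2731.

-2731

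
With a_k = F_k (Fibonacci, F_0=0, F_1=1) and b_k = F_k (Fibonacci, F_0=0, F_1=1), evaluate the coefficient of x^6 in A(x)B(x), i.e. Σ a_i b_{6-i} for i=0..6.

This is [x^6] in the product of the two ordinary generating functions.
Σ = 0·8 + 1·5 + 1·3 + 2·2 + 3·1 + 5·1 + 8·0 = 20.

20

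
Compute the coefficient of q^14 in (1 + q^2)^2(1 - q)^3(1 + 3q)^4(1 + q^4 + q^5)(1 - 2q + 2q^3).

-398

(1 + q^2)^2 has coefficients 1,0,2,0,1 for degrees 0…4.
(1 - q)^3 has coefficients 1,-3,3,-1,0,0,0,0,0,0,0,0,0,0,0 for degrees 0…14.
Multiplying by (1 + 3q)^4 gives running coefficients 1,9,21,-19,-93,27,135,-81,0,0,0,0,0,0,0 for degrees 0…14.
Multiplying by (1 + q^4 + q^5) gives running coefficients 1,9,21,-19,-92,37,165,-79,-112,-66,162,54,-81,0,0 for degrees 0…14.
Finally multiplying by (1 - 2q + 2q^3), the product of all factors after the first has coefficients 1,7,3,-59,-36,263,53,-593,120,488,136,-494,-321,486,108 for degrees 0…14.
[q^14] = 1·108 + 2·(-321) + 1·136 = -398.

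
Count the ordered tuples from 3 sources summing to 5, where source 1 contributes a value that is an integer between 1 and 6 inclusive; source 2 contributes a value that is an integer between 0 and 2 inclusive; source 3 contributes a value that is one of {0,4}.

4

The generating function for the choices is (y + y² + y³ + y⁴ + y⁵ + y⁶)·(1 + y + y²)·(1 + y⁴); the count is [y⁵].
(y + y² + y³ + y⁴ + y⁵ + y⁶) has coefficients 0,1,1,1,1,1 for degrees 0…5.
(1 + y + y²) has coefficients 1,1,1,0,0,0 for degrees 0…5.
Finally multiplying by (1 + y⁴), the product of all factors after the first has coefficients 1,1,1,0,1,1 for degrees 0…5.
[y⁵] = 1·1 + 1·0 + 1·1 + 1·1 + 1·1 = 4.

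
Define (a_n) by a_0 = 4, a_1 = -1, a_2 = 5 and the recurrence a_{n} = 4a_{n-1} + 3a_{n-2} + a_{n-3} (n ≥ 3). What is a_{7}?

The ordinary generating function has denominator 1 - 4x - 3x^2 - x^3.
Iterating the recurrence: a_0,…,a_{7} = 4, -1, 5, 21, 98, 460, 2155, 10098.

10098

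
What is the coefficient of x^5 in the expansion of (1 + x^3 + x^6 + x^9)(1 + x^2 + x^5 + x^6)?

(1 + x^3 + x^6 + x^9) has coefficients 1,0,0,1,0,0 for degrees 0…5.
(1 + x^2 + x^5 + x^6) has coefficients 1,0,1,0,0,1 for degrees 0…5.
[x^5] = 1·1 + 1·1 = 2.

2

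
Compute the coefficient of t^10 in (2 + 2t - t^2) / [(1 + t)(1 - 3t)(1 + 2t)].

Partial fractions give a closed form: a_n = (1/4)·(-1)^n + (23/20)·3^n + (3/5)·(-2)^n.
At n = 10: a_10 = 68521.

68521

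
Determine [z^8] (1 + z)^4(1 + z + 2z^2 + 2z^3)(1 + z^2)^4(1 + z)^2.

(1 + z)^4 has coefficients 1,4,6,4,1 for degrees 0…4.
(1 + z + 2z^2 + 2z^3) has coefficients 1,1,2,2,0,0,0,0,0 for degrees 0…8.
Multiplying by (1 + z^2)^4 gives running coefficients 1,1,6,6,14,14,16,16,9 for degrees 0…8.
Finally multiplying by (1 + z)^2, the product of all factors after the first has coefficients 1,3,9,19,32,48,58,62,57 for degrees 0…8.
[z^8] = 1·57 + 4·62 + 6·58 + 4·48 + 1·32 = 877.

877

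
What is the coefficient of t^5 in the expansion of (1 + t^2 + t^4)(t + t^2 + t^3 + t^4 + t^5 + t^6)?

3

(1 + t^2 + t^4) has coefficients 1,0,1,0,1 for degrees 0…4.
(t + t^2 + t^3 + t^4 + t^5 + t^6) has coefficients 0,1,1,1,1,1 for degrees 0…5.
[t^5] = 1·1 + 1·1 + 1·1 = 3.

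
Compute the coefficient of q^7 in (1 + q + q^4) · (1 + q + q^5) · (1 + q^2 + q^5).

(1 + q + q^4) has coefficients 1,1,0,0,1 for degrees 0…4.
(1 + q + q^5) has coefficients 1,1,0,0,0,1,0,0 for degrees 0…7.
Finally multiplying by (1 + q^2 + q^5), the product of all factors after the first has coefficients 1,1,1,1,0,2,1,1 for degrees 0…7.
[q^7] = 1·1 + 1·1 + 1·1 = 3.

3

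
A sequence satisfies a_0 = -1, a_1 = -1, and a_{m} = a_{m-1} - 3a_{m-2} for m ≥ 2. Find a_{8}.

74

The ordinary generating function has denominator 1 - t + 3t^2.
Iterating the recurrence: a_0,…,a_{8} = -1, -1, 2, 5, -1, -16, -13, 35, 74.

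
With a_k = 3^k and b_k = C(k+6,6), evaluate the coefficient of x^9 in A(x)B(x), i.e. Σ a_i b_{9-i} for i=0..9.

The convolution is the x^9 coefficient of A(x)B(x).
Σ = 1·5005 + 3·3003 + 9·1716 + 27·924 + 81·462 + 243·210 + 729·84 + 2187·28 + 6561·7 + 19683·1 = 330940.

330940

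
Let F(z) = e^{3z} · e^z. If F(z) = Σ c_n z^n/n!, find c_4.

The EGF product rule gives c_4 = Σ_{k_1+k_2=4} C(4; k_1,k_2) · ∏ g_i(k_i), where e^{3z} gives (3)^k; e^z gives (1)^k.
g_1(k) for k = 0…4: 1, 3, 9, 27, 81.
g_2(k) for k = 0…4: 1, 1, 1, 1, 1.
c_4 = Σ_k C(4,k)·g_1(k)·g_2(4−k) = 1·1·1 + 4·3·1 + 6·9·1 + 4·27·1 + 1·81·1 = 1 + 12 + 54 + 108 + 81 = 256.

256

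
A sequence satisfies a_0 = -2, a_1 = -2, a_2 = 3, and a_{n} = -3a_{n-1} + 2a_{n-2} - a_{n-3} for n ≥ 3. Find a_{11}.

The ordinary generating function has denominator 1 + 3x - 2x^2 + x^3.
Iterating the recurrence: a_0,…,a_{11} = -2, -2, 3, -11, 41, -148, 537, -1948, 7066, -25631, 92973, -337247.

-337247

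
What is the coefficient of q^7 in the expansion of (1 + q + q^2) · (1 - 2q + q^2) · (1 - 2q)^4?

-48

(1 + q + q^2) has coefficients 1,1,1 for degrees 0…2.
(1 - 2q + q^2) has coefficients 1,-2,1,0,0,0,0,0 for degrees 0…7.
Finally multiplying by (1 - 2q)^4, the product of all factors after the first has coefficients 1,-10,41,-88,104,-64,16,0 for degrees 0…7.
[q^7] = 1·0 + 1·16 + 1·(-64) = -48.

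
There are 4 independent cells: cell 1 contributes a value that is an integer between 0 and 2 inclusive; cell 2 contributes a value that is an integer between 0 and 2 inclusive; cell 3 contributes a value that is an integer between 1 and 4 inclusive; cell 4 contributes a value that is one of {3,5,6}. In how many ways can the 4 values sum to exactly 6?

The generating function for the choices is (1 + q + q^2)·(1 + q + q^2)·(q + q^2 + q^3 + q^4)·(q^3 + q^5 + q^6); the count is [q^6].
(1 + q + q^2) has coefficients 1,1,1 for degrees 0…2.
(1 + q + q^2) has coefficients 1,1,1,0,0,0,0 for degrees 0…6.
Multiplying by (q + q^2 + q^3 + q^4) gives running coefficients 0,1,2,3,3,2,1 for degrees 0…6.
Finally multiplying by (q^3 + q^5 + q^6), the product of all factors after the first has coefficients 0,0,0,0,1,2,4 for degrees 0…6.
[q^6] = 1·4 + 1·2 + 1·1 = 7.

7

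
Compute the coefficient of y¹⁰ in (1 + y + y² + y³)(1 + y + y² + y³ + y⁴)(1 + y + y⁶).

(1 + y + y² + y³) has coefficients 1,1,1,1 for degrees 0…3.
(1 + y + y² + y³ + y⁴) has coefficients 1,1,1,1,1,0,0,0,0,0,0 for degrees 0…10.
Finally multiplying by (1 + y + y⁶), the product of all factors after the first has coefficients 1,2,2,2,2,1,1,1,1,1,1 for degrees 0…10.
[y¹⁰] = 1·1 + 1·1 + 1·1 + 1·1 = 4.

4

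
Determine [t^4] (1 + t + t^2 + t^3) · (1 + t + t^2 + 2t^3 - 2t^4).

2

(1 + t + t^2 + t^3) has coefficients 1,1,1,1 for degrees 0…3.
(1 + t + t^2 + 2t^3 - 2t^4) has coefficients 1,1,1,2,-2 for degrees 0…4.
[t^4] = 1·(-2) + 1·2 + 1·1 + 1·1 = 2.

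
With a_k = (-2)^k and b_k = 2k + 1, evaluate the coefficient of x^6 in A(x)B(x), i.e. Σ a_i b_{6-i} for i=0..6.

Write out a_i and b_{6-i} for i = 0,…,6 and sum the products.
Σ = 1·13 − 2·11 + 4·9 − 8·7 + 16·5 − 32·3 + 64·1 = 19.

19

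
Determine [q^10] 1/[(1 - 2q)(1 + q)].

683

Partial fractions give a closed form: a_n = (2/3)·2^n + (1/3)·(-1)^n.
At n = 10: a_10 = 683.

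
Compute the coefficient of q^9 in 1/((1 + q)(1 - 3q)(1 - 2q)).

43604

Partial fractions give a closed form: a_n = (1/12)·(-1)^n + (9/4)·3^n + (-4/3)·2^n.
At n = 9: a_9 = 43604.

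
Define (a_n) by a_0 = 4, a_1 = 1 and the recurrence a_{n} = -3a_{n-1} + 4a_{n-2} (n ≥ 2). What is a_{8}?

39325

The ordinary generating function has denominator 1 + 3y - 4y^2.
Iterating the recurrence: a_0,…,a_{8} = 4, 1, 13, -35, 157, -611, 2461, -9827, 39325.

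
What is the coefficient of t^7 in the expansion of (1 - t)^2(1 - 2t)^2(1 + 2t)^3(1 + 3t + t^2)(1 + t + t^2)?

(1 - t)^2 has coefficients 1,-2,1 for degrees 0…2.
(1 - 2t)^2 has coefficients 1,-4,4,0,0,0,0,0 for degrees 0…7.
Multiplying by (1 + 2t)^3 gives running coefficients 1,2,-8,-16,16,32,0,0 for degrees 0…7.
Multiplying by (1 + 3t + t^2) gives running coefficients 1,5,-1,-38,-40,64,112,32 for degrees 0…7.
Finally multiplying by (1 + t + t^2), the product of all factors after the first has coefficients 1,6,5,-34,-79,-14,136,208 for degrees 0…7.
[t^7] = 1·208 − 2·136 + 1·(-14) = -78.

-78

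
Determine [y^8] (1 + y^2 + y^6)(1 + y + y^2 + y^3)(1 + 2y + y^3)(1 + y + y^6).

12

(1 + y^2 + y^6) has coefficients 1,0,1,0,0,0,1 for degrees 0…6.
(1 + y + y^2 + y^3) has coefficients 1,1,1,1,0,0,0,0,0 for degrees 0…8.
Multiplying by (1 + 2y + y^3) gives running coefficients 1,3,3,4,3,1,1,0,0 for degrees 0…8.
Finally multiplying by (1 + y + y^6), the product of all factors after the first has coefficients 1,4,6,7,7,4,3,4,3 for degrees 0…8.
[y^8] = 1·3 + 1·3 + 1·6 = 12.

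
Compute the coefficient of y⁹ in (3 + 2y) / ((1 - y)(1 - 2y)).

4091

The denominator gives the recurrence a_n = 3a_(n−1) − 2a_(n−2) for n ≥ 3; the numerator fixes a_0 = 3, a_1 = 11, a_2 = 27.
Iterating: 3, 11, 27, 59, 123, 251, 507, 1019, 2043, 4091, so a_9 = 4091.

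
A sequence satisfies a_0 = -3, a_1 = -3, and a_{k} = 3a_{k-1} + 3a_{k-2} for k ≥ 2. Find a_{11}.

The ordinary generating function has denominator 1 - 3y - 3y^2.
Iterating the recurrence: a_0,…,a_{11} = -3, -3, -18, -63, -243, -918, -3483, -13203, -50058, -189783, -719523, -2727918.

-2727918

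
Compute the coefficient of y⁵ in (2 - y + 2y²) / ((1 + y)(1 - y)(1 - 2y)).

Partial fractions give a closed form: a_n = (5/6)·(-1)^n + (-3/2)·1^n + (8/3)·2^n.
At n = 5: a_5 = 83.

83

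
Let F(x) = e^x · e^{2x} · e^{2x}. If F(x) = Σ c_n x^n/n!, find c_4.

The EGF product rule gives c_4 = Σ_{k_1+k_2+k_3=4} C(4; k_1,k_2,k_3) · ∏ g_i(k_i), where e^x gives (1)^k; e^{2x} gives (2)^k; e^{2x} gives (2)^k.
g_1(k) for k = 0…4: 1, 1, 1, 1, 1.
g_2(k) for k = 0…4: 1, 2, 4, 8, 16.
g_3(k) for k = 0…4: 1, 2, 4, 8, 16.
First combine the last two factors: h(k) = Σ_j C(k,j)·g_2(j)·g_3(k−j) for k = 0…4: 1, 4, 16, 64, 256.
c_4 = Σ_k C(4,k)·g_1(k)·h(4−k) = 1·1·256 + 4·1·64 + 6·1·16 + 4·1·4 + 1·1·1 = 256 + 256 + 96 + 16 + 1 = 625.

625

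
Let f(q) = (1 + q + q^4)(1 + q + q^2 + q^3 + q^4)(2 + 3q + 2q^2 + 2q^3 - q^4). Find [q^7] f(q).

13

(1 + q + q^4) has coefficients 1,1,0,0,1 for degrees 0…4.
(1 + q + q^2 + q^3 + q^4) has coefficients 1,1,1,1,1,0,0,0 for degrees 0…7.
Finally multiplying by (2 + 3q + 2q^2 + 2q^3 - q^4), the product of all factors after the first has coefficients 2,5,7,9,8,6,3,1 for degrees 0…7.
[q^7] = 1·1 + 1·3 + 1·9 = 13.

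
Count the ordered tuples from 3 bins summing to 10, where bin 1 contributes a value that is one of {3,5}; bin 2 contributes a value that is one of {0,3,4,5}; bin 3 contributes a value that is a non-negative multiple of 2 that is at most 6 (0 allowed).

4

The generating function for the choices is (q^3 + q^5)·(1 + q^3 + q^4 + q^5)·(1 + q^2 + q^4 + q^6); the count is [q^10].
(q^3 + q^5) has coefficients 0,0,0,1,0,1 for degrees 0…5.
(1 + q^3 + q^4 + q^5) has coefficients 1,0,0,1,1,1,0,0,0,0,0 for degrees 0…10.
Finally multiplying by (1 + q^2 + q^4 + q^6), the product of all factors after the first has coefficients 1,0,1,1,2,2,2,2,1,2,1 for degrees 0…10.
[q^10] = 1·2 + 1·2 = 4.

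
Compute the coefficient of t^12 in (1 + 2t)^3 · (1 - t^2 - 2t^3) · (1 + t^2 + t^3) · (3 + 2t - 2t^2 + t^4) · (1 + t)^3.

-101

(1 + 2t)^3 has coefficients 1,6,12,8 for degrees 0…3.
(1 - t^2 - 2t^3) has coefficients 1,0,-1,-2,0,0,0,0,0,0,0,0,0 for degrees 0…12.
Multiplying by (1 + t^2 + t^3) gives running coefficients 1,0,0,-1,-1,-3,-2,0,0,0,0,0,0 for degrees 0…12.
Multiplying by (3 + 2t - 2t^2 + t^4) gives running coefficients 3,2,-2,-3,-4,-9,-10,1,3,-3,-2,0,0 for degrees 0…12.
Finally multiplying by (1 + t)^3, the product of all factors after the first has coefficients 3,11,13,0,-17,-32,-52,-60,-33,-1,-1,-12,-9 for degrees 0…12.
[t^12] = 1·(-9) + 6·(-12) + 12·(-1) + 8·(-1) = -101.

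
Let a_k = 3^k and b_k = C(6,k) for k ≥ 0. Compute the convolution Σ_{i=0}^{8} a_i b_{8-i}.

36864

The convolution is the x^8 coefficient of A(x)B(x).
Σ = 1·0 + 3·0 + 9·1 + 27·6 + 81·15 + 243·20 + 729·15 + 2187·6 + 6561·1 = 36864.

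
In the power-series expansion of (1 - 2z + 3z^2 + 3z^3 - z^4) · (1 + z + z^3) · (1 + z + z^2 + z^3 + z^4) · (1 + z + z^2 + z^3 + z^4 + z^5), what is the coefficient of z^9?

49

(1 - 2z + 3z^2 + 3z^3 - z^4) has coefficients 1,-2,3,3,-1 for degrees 0…4.
(1 + z + z^3) has coefficients 1,1,0,1,0,0,0,0,0,0 for degrees 0…9.
Multiplying by (1 + z + z^2 + z^3 + z^4) gives running coefficients 1,2,2,3,3,2,1,1,0,0 for degrees 0…9.
Finally multiplying by (1 + z + z^2 + z^3 + z^4 + z^5), the product of all factors after the first has coefficients 1,3,5,8,11,13,13,12,10,7 for degrees 0…9.
[z^9] = 1·7 − 2·10 + 3·12 + 3·13 − 1·13 = 49.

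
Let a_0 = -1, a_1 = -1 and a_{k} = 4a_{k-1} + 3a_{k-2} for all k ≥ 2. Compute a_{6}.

-3127

The ordinary generating function has denominator 1 - 4z - 3z^2.
Iterating the recurrence: a_0,…,a_{6} = -1, -1, -7, -31, -145, -673, -3127.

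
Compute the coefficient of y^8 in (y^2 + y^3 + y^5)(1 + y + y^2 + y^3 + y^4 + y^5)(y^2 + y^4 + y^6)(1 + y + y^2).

(y^2 + y^3 + y^5) has coefficients 0,0,1,1,0,1 for degrees 0…5.
(1 + y + y^2 + y^3 + y^4 + y^5) has coefficients 1,1,1,1,1,1,0,0,0 for degrees 0…8.
Multiplying by (y^2 + y^4 + y^6) gives running coefficients 0,0,1,1,2,2,3,3,2 for degrees 0…8.
Finally multiplying by (1 + y + y^2), the product of all factors after the first has coefficients 0,0,1,2,4,5,7,8,8 for degrees 0…8.
[y^8] = 1·7 + 1·5 + 1·2 = 14.

14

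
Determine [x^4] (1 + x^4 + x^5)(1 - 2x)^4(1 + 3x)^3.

(1 + x^4 + x^5) has coefficients 1,0,0,0,1 for degrees 0…4.
(1 - 2x)^4 has coefficients 1,-8,24,-32,16 for degrees 0…4.
Finally multiplying by (1 + 3x)^3, the product of all factors after the first has coefficients 1,1,-21,-5,160 for degrees 0…4.
[x^4] = 1·160 + 1·1 = 161.

161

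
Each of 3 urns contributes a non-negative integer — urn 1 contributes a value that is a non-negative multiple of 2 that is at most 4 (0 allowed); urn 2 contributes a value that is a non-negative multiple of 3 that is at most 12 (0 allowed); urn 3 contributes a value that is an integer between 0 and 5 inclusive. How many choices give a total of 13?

6

The generating function for the choices is (1 + z^2 + z^4)·(1 + z^3 + z^6 + z^9 + z^12)·(1 + z + z^2 + z^3 + z^4 + z^5); the count is [z^13].
(1 + z^2 + z^4) has coefficients 1,0,1,0,1 for degrees 0…4.
(1 + z^3 + z^6 + z^9 + z^12) has coefficients 1,0,0,1,0,0,1,0,0,1,0,0,1,0 for degrees 0…13.
Finally multiplying by (1 + z + z^2 + z^3 + z^4 + z^5), the product of all factors after the first has coefficients 1,1,1,2,2,2,2,2,2,2,2,2,2,2 for degrees 0…13.
[z^13] = 1·2 + 1·2 + 1·2 = 6.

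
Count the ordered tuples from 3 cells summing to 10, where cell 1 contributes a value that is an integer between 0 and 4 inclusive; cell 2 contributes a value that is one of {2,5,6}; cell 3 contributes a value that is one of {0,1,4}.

6

The generating function for the choices is (1 + x + x² + x³ + x⁴)·(x² + x⁵ + x⁶)·(1 + x + x⁴); the count is [x¹⁰].
(1 + x + x² + x³ + x⁴) has coefficients 1,1,1,1,1 for degrees 0…4.
(x² + x⁵ + x⁶) has coefficients 0,0,1,0,0,1,1,0,0,0,0 for degrees 0…10.
Finally multiplying by (1 + x + x⁴), the product of all factors after the first has coefficients 0,0,1,1,0,1,3,1,0,1,1 for degrees 0…10.
[x¹⁰] = 1·1 + 1·1 + 1·0 + 1·1 + 1·3 = 6.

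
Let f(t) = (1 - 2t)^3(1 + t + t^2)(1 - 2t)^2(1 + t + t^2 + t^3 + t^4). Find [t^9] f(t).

(1 - 2t)^3 has coefficients 1,-6,12,-8 for degrees 0…3.
(1 + t + t^2) has coefficients 1,1,1,0,0,0,0,0,0,0 for degrees 0…9.
Multiplying by (1 - 2t)^2 gives running coefficients 1,-3,1,0,4,0,0,0,0,0 for degrees 0…9.
Finally multiplying by (1 + t + t^2 + t^3 + t^4), the product of all factors after the first has coefficients 1,-2,-1,-1,3,2,5,4,4,0 for degrees 0…9.
[t^9] = 1·0 − 6·4 + 12·4 − 8·5 = -16.

-16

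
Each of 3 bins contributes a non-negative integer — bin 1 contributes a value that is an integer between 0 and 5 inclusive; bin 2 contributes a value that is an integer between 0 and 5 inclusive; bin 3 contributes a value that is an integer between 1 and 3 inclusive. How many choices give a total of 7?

The generating function for the choices is (1 + z + z^2 + z^3 + z^4 + z^5)·(1 + z + z^2 + z^3 + z^4 + z^5)·(z + z^2 + z^3); the count is [z^7].
(1 + z + z^2 + z^3 + z^4 + z^5) has coefficients 1,1,1,1,1,1 for degrees 0…5.
(1 + z + z^2 + z^3 + z^4 + z^5) has coefficients 1,1,1,1,1,1,0,0 for degrees 0…7.
Finally multiplying by (z + z^2 + z^3), the product of all factors after the first has coefficients 0,1,2,3,3,3,3,2 for degrees 0…7.
[z^7] = 1·2 + 1·3 + 1·3 + 1·3 + 1·3 + 1·2 = 16.

16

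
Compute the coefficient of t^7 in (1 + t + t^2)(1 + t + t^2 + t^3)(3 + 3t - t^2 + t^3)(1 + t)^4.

(1 + t + t^2) has coefficients 1,1,1 for degrees 0…2.
(1 + t + t^2 + t^3) has coefficients 1,1,1,1,0,0,0,0 for degrees 0…7.
Multiplying by (3 + 3t - t^2 + t^3) gives running coefficients 3,6,5,6,3,0,1,0 for degrees 0…7.
Finally multiplying by (1 + t)^4, the product of all factors after the first has coefficients 3,18,47,74,84,74,48,22 for degrees 0…7.
[t^7] = 1·22 + 1·48 + 1·74 = 144.

144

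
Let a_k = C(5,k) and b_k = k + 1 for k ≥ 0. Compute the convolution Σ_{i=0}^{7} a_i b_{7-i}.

The convolution is the x^7 coefficient of A(x)B(x).
Σ = 1·8 + 5·7 + 10·6 + 10·5 + 5·4 + 1·3 + 0·2 + 0·1 = 176.

176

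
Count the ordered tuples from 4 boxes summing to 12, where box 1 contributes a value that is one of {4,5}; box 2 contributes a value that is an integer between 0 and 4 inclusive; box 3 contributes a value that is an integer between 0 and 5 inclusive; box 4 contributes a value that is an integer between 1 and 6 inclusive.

47

The generating function for the choices is (z^4 + z^5)·(1 + z + z^2 + z^3 + z^4)·(1 + z + z^2 + z^3 + z^4 + z^5)·(z + z^2 + z^3 + z^4 + z^5 + z^6); the count is [z^12].
(z^4 + z^5) has coefficients 0,0,0,0,1,1 for degrees 0…5.
(1 + z + z^2 + z^3 + z^4) has coefficients 1,1,1,1,1,0,0,0,0,0,0,0,0 for degrees 0…12.
Multiplying by (1 + z + z^2 + z^3 + z^4 + z^5) gives running coefficients 1,2,3,4,5,5,4,3,2,1,0,0,0 for degrees 0…12.
Finally multiplying by (z + z^2 + z^3 + z^4 + z^5 + z^6), the product of all factors after the first has coefficients 0,1,3,6,10,15,20,23,24,23,20,15,10 for degrees 0…12.
[z^12] = 1·24 + 1·23 = 47.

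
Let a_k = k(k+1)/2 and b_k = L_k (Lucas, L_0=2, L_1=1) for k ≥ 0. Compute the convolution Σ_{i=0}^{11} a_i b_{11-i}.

2086

Write out a_i and b_{11-i} for i = 0,…,11 and sum the products.
Σ = 0·199 + 1·123 + 3·76 + 6·47 + 10·29 + 15·18 + 21·11 + 28·7 + 36·4 + 45·3 + 55·1 + 66·2 = 2086.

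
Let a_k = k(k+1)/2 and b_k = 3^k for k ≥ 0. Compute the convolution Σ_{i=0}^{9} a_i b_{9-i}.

22113

The convolution is the t^9 coefficient of A(t)B(t).
Σ = 0·19683 + 1·6561 + 3·2187 + 6·729 + 10·243 + 15·81 + 21·27 + 28·9 + 36·3 + 45·1 = 22113.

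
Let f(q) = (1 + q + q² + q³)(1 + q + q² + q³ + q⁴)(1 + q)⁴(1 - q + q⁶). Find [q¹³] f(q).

47

(1 + q + q² + q³) has coefficients 1,1,1,1 for degrees 0…3.
(1 + q + q² + q³ + q⁴) has coefficients 1,1,1,1,1,0,0,0,0,0,0,0,0,0 for degrees 0…13.
Multiplying by (1 + q)⁴ gives running coefficients 1,5,11,15,16,15,11,5,1,0,0,0,0,0 for degrees 0…13.
Finally multiplying by (1 - q + q⁶), the product of all factors after the first has coefficients 1,4,6,4,1,-1,-3,-1,7,14,16,15,11,5 for degrees 0…13.
[q¹³] = 1·5 + 1·11 + 1·15 + 1·16 = 47.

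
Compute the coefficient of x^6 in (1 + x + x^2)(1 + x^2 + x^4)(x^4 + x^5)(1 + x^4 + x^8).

3

(1 + x + x^2) has coefficients 1,1,1 for degrees 0…2.
(1 + x^2 + x^4) has coefficients 1,0,1,0,1,0,0 for degrees 0…6.
Multiplying by (x^4 + x^5) gives running coefficients 0,0,0,0,1,1,1 for degrees 0…6.
Finally multiplying by (1 + x^4 + x^8), the product of all factors after the first has coefficients 0,0,0,0,1,1,1 for degrees 0…6.
[x^6] = 1·1 + 1·1 + 1·1 = 3.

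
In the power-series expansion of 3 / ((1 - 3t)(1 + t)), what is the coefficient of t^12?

1195743

The denominator gives the recurrence a_n = 2a_(n−1) + 3a_(n−2) for n ≥ 2; the numerator fixes a_0 = 3, a_1 = 6.
Iterating: 3, 6, 21, 60, 183, 546, 1641, 4920, 14763, 44286, 132861, 398580, 1195743, so a_12 = 1195743.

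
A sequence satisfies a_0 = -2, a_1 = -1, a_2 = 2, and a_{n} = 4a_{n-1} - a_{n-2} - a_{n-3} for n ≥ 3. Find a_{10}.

103487

The ordinary generating function has denominator 1 - 4x + x^2 + x^3.
Iterating the recurrence: a_0,…,a_{10} = -2, -1, 2, 11, 43, 159, 582, 2126, 7763, 28344, 103487.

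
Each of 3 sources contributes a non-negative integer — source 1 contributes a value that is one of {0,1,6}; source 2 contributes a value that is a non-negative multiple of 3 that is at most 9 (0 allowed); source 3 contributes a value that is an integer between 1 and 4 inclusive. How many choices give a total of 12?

3

The generating function for the choices is (1 + q + q⁶)·(1 + q³ + q⁶ + q⁹)·(q + q² + q³ + q⁴); the count is [q¹²].
(1 + q + q⁶) has coefficients 1,1,0,0,0,0,1 for degrees 0…6.
(1 + q³ + q⁶ + q⁹) has coefficients 1,0,0,1,0,0,1,0,0,1,0,0,0 for degrees 0…12.
Finally multiplying by (q + q² + q³ + q⁴), the product of all factors after the first has coefficients 0,1,1,1,2,1,1,2,1,1,2,1,1 for degrees 0…12.
[q¹²] = 1·1 + 1·1 + 1·1 = 3.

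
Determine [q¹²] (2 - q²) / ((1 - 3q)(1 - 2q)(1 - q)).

4488577

Partial fractions give a closed form: a_n = (17/2)·3^n + (-7)·2^n + (1/2)·1^n.
At n = 12: a_12 = 4488577.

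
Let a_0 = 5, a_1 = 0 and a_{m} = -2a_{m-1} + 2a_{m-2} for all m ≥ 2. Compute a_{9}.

-8960

The ordinary generating function has denominator 1 + 2q - 2q^2.
Iterating the recurrence: a_0,…,a_{9} = 5, 0, 10, -20, 60, -160, 440, -1200, 3280, -8960.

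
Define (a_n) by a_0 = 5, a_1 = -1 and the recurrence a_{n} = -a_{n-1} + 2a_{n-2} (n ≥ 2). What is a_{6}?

131

The ordinary generating function has denominator 1 + x - 2x^2.
Iterating the recurrence: a_0,…,a_{6} = 5, -1, 11, -13, 35, -61, 131.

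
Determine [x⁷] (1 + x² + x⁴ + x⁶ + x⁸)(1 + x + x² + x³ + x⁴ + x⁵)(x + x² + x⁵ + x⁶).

(1 + x² + x⁴ + x⁶ + x⁸) has coefficients 1,0,1,0,1,0,1,0 for degrees 0…7.
(1 + x + x² + x³ + x⁴ + x⁵) has coefficients 1,1,1,1,1,1,0,0 for degrees 0…7.
Finally multiplying by (x + x² + x⁵ + x⁶), the product of all factors after the first has coefficients 0,1,2,2,2,3,4,3 for degrees 0…7.
[x⁷] = 1·3 + 1·3 + 1·2 + 1·1 = 9.

9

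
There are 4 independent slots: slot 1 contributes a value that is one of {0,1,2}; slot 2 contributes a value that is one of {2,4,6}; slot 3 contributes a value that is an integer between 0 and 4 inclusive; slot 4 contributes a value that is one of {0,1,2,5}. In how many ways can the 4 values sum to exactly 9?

23

The generating function for the choices is (1 + x + x²)·(x² + x⁴ + x⁶)·(1 + x + x² + x³ + x⁴)·(1 + x + x² + x⁵); the count is [x⁹].
(1 + x + x²) has coefficients 1,1,1 for degrees 0…2.
(x² + x⁴ + x⁶) has coefficients 0,0,1,0,1,0,1,0,0,0 for degrees 0…9.
Multiplying by (1 + x + x² + x³ + x⁴) gives running coefficients 0,0,1,1,2,2,3,2,2,1 for degrees 0…9.
Finally multiplying by (1 + x + x² + x⁵), the product of all factors after the first has coefficients 0,0,1,2,4,5,7,8,8,7 for degrees 0…9.
[x⁹] = 1·7 + 1·8 + 1·8 = 23.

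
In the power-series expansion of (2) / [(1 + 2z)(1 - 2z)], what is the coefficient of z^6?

Partial fractions give a closed form: a_n = (1)·(-2)^n + (1)·2^n.
At n = 6: a_6 = 128.

128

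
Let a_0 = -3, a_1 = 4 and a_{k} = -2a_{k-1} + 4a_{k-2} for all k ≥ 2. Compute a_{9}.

67072

The ordinary generating function has denominator 1 + 2y - 4y^2.
Iterating the recurrence: a_0,…,a_{9} = -3, 4, -20, 56, -192, 608, -1984, 6400, -20736, 67072.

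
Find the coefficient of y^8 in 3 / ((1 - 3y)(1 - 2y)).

57513

Partial fractions give a closed form: a_n = (9)·3^n + (-6)·2^n.
At n = 8: a_8 = 57513.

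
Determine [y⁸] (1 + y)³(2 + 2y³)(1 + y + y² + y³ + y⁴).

14

(1 + y)³ has coefficients 1,3,3,1 for degrees 0…3.
(2 + 2y³) has coefficients 2,0,0,2,0,0,0,0,0 for degrees 0…8.
Finally multiplying by (1 + y + y² + y³ + y⁴), the product of all factors after the first has coefficients 2,2,2,4,4,2,2,2,0 for degrees 0…8.
[y⁸] = 1·0 + 3·2 + 3·2 + 1·2 = 14.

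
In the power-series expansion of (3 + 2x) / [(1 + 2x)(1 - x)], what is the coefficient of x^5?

Partial fractions give a closed form: a_n = (4/3)·(-2)^n + (5/3)·1^n.
At n = 5: a_5 = -41.

-41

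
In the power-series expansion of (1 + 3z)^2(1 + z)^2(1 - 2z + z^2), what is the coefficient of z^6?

(1 + 3z)^2 has coefficients 1,6,9 for degrees 0…2.
(1 + z)^2 has coefficients 1,2,1,0,0,0,0 for degrees 0…6.
Finally multiplying by (1 - 2z + z^2), the product of all factors after the first has coefficients 1,0,-2,0,1,0,0 for degrees 0…6.
[z^6] = 1·0 + 6·0 + 9·1 = 9.

9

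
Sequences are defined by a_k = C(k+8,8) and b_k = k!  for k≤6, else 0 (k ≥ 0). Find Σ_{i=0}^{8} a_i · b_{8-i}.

The convolution is the x^8 coefficient of A(x)B(x).
Σ = 1·0 + 9·0 + 45·720 + 165·120 + 495·24 + 1287·6 + 3003·2 + 6435·1 + 12870·1 = 97113.

97113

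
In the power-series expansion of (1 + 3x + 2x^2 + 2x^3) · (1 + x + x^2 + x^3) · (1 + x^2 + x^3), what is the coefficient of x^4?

17

(1 + 3x + 2x^2 + 2x^3) has coefficients 1,3,2,2 for degrees 0…3.
(1 + x + x^2 + x^3) has coefficients 1,1,1,1,0 for degrees 0…4.
Finally multiplying by (1 + x^2 + x^3), the product of all factors after the first has coefficients 1,1,2,3,2 for degrees 0…4.
[x^4] = 1·2 + 3·3 + 2·2 + 2·1 = 17.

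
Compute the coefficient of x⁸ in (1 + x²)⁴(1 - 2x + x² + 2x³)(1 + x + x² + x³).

15

(1 + x²)⁴ has coefficients 1,0,4,0,6,0,4,0,1 for degrees 0…8.
(1 - 2x + x² + 2x³) has coefficients 1,-2,1,2,0,0,0,0,0 for degrees 0…8.
Finally multiplying by (1 + x + x² + x³), the product of all factors after the first has coefficients 1,-1,0,2,1,3,2,0,0 for degrees 0…8.
[x⁸] = 1·0 + 4·2 + 6·1 + 4·0 + 1·1 = 15.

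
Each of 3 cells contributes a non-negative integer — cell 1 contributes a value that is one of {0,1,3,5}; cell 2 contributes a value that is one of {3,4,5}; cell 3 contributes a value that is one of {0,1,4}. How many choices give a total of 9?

The generating function for the choices is (1 + z + z^3 + z^5)·(z^3 + z^4 + z^5)·(1 + z + z^4); the count is [z^9].
(1 + z + z^3 + z^5) has coefficients 1,1,0,1,0,1 for degrees 0…5.
(z^3 + z^4 + z^5) has coefficients 0,0,0,1,1,1,0,0,0,0 for degrees 0…9.
Finally multiplying by (1 + z + z^4), the product of all factors after the first has coefficients 0,0,0,1,2,2,1,1,1,1 for degrees 0…9.
[z^9] = 1·1 + 1·1 + 1·1 + 1·2 = 5.

5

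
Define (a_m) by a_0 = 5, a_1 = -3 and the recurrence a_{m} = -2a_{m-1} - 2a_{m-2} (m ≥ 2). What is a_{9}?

-48

The ordinary generating function has denominator 1 + 2z + 2z^2.
Iterating the recurrence: a_0,…,a_{9} = 5, -3, -4, 14, -20, 12, 16, -56, 80, -48.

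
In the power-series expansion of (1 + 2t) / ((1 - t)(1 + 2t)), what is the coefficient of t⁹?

The denominator gives the recurrence a_n = −a_(n−1) + 2a_(n−2) for n ≥ 2; the numerator fixes a_0 = 1, a_1 = 1.
Iterating: 1, 1, 1, 1, 1, 1, 1, 1, 1, 1, so a_9 = 1.

1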